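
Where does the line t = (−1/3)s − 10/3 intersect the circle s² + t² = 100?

Express t = (−10 − s)/3 and substitute into the circle:
10s² + 20s − 800 = 0  ⟹  s² + 2s − 80 = 0
s = 8 or s = −10, giving (8, −6) and (−10, 0).

(−10, 0) and (8, −6)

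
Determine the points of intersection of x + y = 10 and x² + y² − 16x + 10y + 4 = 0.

(6, 4) and (17, −7)

Express y = −x + 10 and substitute into the circle:
2x² − 46x + 204 = 0  ⟹  x² − 23x + 102 = 0
x = 17 or x = 6, giving (17, −7) and (6, 4).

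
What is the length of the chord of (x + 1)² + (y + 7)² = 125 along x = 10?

The line gives x = 10. Substituting into the circle:
y² + 14y + 45 = 0
y = −5 or y = −9, giving (10, −5) and (10, −9).
|(10, −5) − (10, −9)| = √((0)² + (4)²) = 4.

4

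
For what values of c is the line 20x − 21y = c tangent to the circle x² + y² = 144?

For a tangent, require d(centre, line) = r = 12.
|20·0 − 21·0 − c| / √841 = 12
|c| = 12·29, so c = 348 or c = −348.

c = −348 or c = 348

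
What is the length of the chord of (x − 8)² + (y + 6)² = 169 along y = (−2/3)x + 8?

6√13

Centre (8, −6), r² = 169. Perpendicular distance d from centre to line = |−26| / √13 = 26/√13.
Half the chord is √(r² − d²) = √(117), so the full chord is 6√13.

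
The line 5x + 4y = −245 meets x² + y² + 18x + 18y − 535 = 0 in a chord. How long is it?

Centre (−9, −9), r² = 697. Perpendicular distance d from centre to line = |164| / √41 = 164/√41.
Chord = 2√(r² − d²) = 2·√(41) = 2√41.

2√41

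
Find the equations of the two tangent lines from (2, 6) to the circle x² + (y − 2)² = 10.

3x + y = 12 and x − 3y = −16

A line y − (6) = m(x − (2)) is tangent when its distance from (0, 2) is √10:
(−2m − (−4))² = 10(m² + 1)
3m² + 8m − 3 = 0, so m = −3 or m = 1/3.
With m = −3: 3x + y = 12. With m = 1/3: x − 3y = −16.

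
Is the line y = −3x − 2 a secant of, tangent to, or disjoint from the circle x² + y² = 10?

secant

Substituting the line into the circle gives 10x² + 12x − 6 = 0.
Δ = 144 − (−240) = 384.
Two real roots: the line is a secant.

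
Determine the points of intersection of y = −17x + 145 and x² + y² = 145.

(8, 9) and (9, −8)

Express y = −17x + 145 and substitute into the circle:
290x² − 4930x + 20880 = 0  ⟹  x² − 17x + 72 = 0
x = 9 or x = 8, giving (9, −8) and (8, 9).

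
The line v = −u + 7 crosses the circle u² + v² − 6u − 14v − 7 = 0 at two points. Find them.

(−4, 11) and (7, 0)

Substitute v = −u + 7:
2u² − 6u − 56 = 0  ⟹  u² − 3u − 28 = 0
u = 7 or u = −4, giving (7, 0) and (−4, 11).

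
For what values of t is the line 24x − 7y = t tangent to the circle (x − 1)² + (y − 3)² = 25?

t = −122 or t = 128

Tangency holds when the distance from the centre (1, 3) to the line equals the radius 5:
|24·1 − 7·3 − t| / √625 = 5
|t − (3)| = 5·25, so t = 128 or t = −122.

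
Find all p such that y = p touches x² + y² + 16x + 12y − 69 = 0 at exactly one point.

Tangency holds when the distance from the centre (−8, −6) to the line equals the radius 13:
|0·(−8) + 1·(−6) − p| / √1 = 13
|p − (−6)| = 13, so p = 7 or p = −19.

p = −19 or p = 7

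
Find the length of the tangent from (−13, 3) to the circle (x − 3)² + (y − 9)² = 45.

√247

The centre is (3, 9) and r = 3√5. The square of the distance from P to the centre is 256 + 36 = 292.
By the tangent–radius right angle, tangent length = √(|PO|² − r²) = √247.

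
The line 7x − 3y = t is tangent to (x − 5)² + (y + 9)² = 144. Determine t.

t = 62 ± 12√58

For a tangent, require d(centre, line) = r = 12.
|7·5 − 3·(−9) − t| / √58 = 12
|t − (62)| = 12√58.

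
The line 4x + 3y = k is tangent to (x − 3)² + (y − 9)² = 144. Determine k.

k = −21 or k = 99

The line touches the circle iff its distance from (3, 9) is 12:
|4·3 + 3·9 − k| / √25 = 12
|k − (39)| = 12·5, so k = 99 or k = −21.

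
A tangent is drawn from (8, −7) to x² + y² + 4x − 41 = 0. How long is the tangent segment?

2√26

The centre is (−2, 0) and r = 3√5. The square of the distance from P to the centre is 100 + 49 = 149.
By the tangent–radius right angle, tangent length = √(|PO|² − r²) = √104 = 2√26.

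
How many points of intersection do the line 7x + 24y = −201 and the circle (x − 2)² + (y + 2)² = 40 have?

Centre (2, −2), r² = 40. Distance² from centre to line = (167)²/625 = 27889/625.
Since d² > r², the line lies outside the circle.

0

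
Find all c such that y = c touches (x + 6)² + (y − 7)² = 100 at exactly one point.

For a tangent, require d(centre, line) = r = 10.
|0·(−6) + 1·7 − c| / √1 = 10
|c − (7)| = 10, so c = 17 or c = −3.

c = −3 or c = 17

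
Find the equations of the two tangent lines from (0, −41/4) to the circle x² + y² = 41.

5x − 4y = 41 and 5x + 4y = −41

Let a tangent through (0, −41/4) have slope m. Its distance from (0, 0) must equal √41:
(0m − (41/4))² = 41(m² + 1)
16m² − 25 = 0, so m = 5/4 or m = −5/4.
With m = 5/4: 5x − 4y = 41. With m = −5/4: 5x + 4y = −41.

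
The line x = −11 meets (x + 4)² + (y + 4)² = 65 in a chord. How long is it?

8

Centre (−4, −4), r² = 65. Perpendicular distance d from centre to line = |7| / √1 = 7.
Chord = 2√(r² − d²) = 2·√(16) = 8.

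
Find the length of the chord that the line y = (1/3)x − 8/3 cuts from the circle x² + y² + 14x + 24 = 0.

√10

From the line, y = (−8 + x)/3. Substituting:
10x² + 110x + 280 = 0  ⟹  x² + 11x + 28 = 0
x = −4 or x = −7, giving (−4, −4) and (−7, −5).
Chord length = distance between (−4, −4) and (−7, −5) = √10 = √10.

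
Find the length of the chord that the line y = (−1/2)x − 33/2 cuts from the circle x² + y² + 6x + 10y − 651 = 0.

Substitute y = (−33 − x)/2:
5x² + 70x − 2175 = 0  ⟹  x² + 14x − 435 = 0
x = 15 or x = −29, giving (15, −24) and (−29, −2).
|(15, −24) − (−29, −2)| = √((44)² + (−22)²) = 22√5.

22√5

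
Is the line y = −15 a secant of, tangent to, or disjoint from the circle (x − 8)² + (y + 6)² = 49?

Substituting the line into the circle gives x² − 16x + 96 = 0.
Δ = 256 − 384 = −128.
No real roots: the line does not meet the circle.

disjoint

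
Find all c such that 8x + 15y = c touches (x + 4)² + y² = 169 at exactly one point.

c = −253 or c = 189

Tangency holds when the distance from the centre (−4, 0) to the line equals the radius 13:
|8·(−4) + 15·0 − c| / √289 = 13
|c − (−32)| = 13·17, so c = 189 or c = −253.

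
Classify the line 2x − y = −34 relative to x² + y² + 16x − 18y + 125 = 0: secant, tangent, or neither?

secant

Centre (−8, 9), r² = 20. Distance² from centre to line = (9)²/5 = 81/5.
Since d² < r², the line cuts the circle twice.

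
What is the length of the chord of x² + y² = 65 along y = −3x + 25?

√10

Centre (0, 0), r² = 65. Perpendicular distance d from centre to line = |−25| / √10 = 25/√10.
Half the chord is √(r² − d²) = √(5/2), so the full chord is √10.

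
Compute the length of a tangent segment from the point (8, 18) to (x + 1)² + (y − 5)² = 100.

Centre (−1, 5), r² = 100. |PO|² = (9)² + (13)² = 250.
By the tangent–radius right angle, tangent length = √(|PO|² − r²) = √150 = 5√6.

5√6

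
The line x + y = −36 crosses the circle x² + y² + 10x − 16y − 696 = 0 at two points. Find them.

(−28, −8) and (−21, −15)

Substitute y = −x − 36:
2x² + 98x + 1176 = 0  ⟹  x² + 49x + 588 = 0
x = −21 or x = −28, giving (−21, −15) and (−28, −8).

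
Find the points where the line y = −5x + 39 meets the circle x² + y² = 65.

(7, 4) and (8, −1)

Express y = −5x + 39 and substitute into the circle:
26x² − 390x + 1456 = 0  ⟹  x² − 15x + 56 = 0
x = 8 or x = 7, giving (8, −1) and (7, 4).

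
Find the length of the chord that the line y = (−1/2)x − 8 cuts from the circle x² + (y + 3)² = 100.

8√5

From the line, y = (−16 − x)/2. Substituting:
5x² + 20x − 300 = 0  ⟹  x² + 4x − 60 = 0
x = 6 or x = −10, giving (6, −11) and (−10, −3).
|(6, −11) − (−10, −3)| = √((16)² + (−8)²) = 8√5.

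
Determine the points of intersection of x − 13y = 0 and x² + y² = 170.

From the line, y = (x)/13. Substituting:
170x² − 28730 = 0  ⟹  x² − 169 = 0
x = 13 or x = −13, giving (13, 1) and (−13, −1).

(−13, −1) and (13, 1)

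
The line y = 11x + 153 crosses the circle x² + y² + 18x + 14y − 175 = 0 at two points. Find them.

From the line, y = 11x + 153. Substituting:
122x² + 3538x + 25376 = 0  ⟹  x² + 29x + 208 = 0
x = −13 or x = −16, giving (−13, 10) and (−16, −23).

(−16, −23) and (−13, 10)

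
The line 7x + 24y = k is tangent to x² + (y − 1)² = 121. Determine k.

k = −251 or k = 299

Tangency holds when the distance from the centre (0, 1) to the line equals the radius 11:
|7·0 + 24·1 − k| / √625 = 11
|k − (24)| = 11·25, so k = 299 or k = −251.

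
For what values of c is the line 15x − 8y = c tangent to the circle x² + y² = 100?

The line touches the circle iff its distance from (0, 0) is 10:
|15·0 − 8·0 − c| / √289 = 10
|c| = 10·17, so c = 170 or c = −170.

c = −170 or c = 170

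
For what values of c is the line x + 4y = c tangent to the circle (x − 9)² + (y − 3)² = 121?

c = 21 ± 11√17

Tangency holds when the distance from the centre (9, 3) to the line equals the radius 11:
|1·9 + 4·3 − c| / √17 = 11
|c − (21)| = 11√17.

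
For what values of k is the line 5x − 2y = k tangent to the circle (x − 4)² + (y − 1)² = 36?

k = 18 ± 6√29

For a tangent, require d(centre, line) = r = 6.
|5·4 − 2·1 − k| / √29 = 6
|k − (18)| = 6√29.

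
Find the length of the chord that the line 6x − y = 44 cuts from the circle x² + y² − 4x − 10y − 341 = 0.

Centre (2, 5), r² = 370. Perpendicular distance d from centre to line = |−37| / √37 = 37/√37.
Chord = 2√(r² − d²) = 2·√(333) = 6√37.

6√37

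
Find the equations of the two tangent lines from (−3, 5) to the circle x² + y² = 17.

x + 4y = 17 and 4x − y = −17

A line y − (5) = m(x − (−3)) is tangent when its distance from (0, 0) is √17:
[m·(3) − (−5)]² = 17(m² + 1)
4m² − 15m − 4 = 0, so m = −1/4 or m = 4.
With m = −1/4: x + 4y = 17. With m = 4: 4x − y = −17.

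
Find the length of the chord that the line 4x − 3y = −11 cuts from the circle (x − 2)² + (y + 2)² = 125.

Substitute y = (11 + 4x)/3:
25x² + 100x − 800 = 0  ⟹  x² + 4x − 32 = 0
x = 4 or x = −8, giving (4, 9) and (−8, −7).
Chord length = distance between (4, 9) and (−8, −7) = √400 = 20.

20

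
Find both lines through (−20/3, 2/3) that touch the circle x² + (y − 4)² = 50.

A line y − (2/3) = m(x − (−20/3)) is tangent when its distance from (0, 4) is 5√2:
[m·(20/3) − (10/3)]² = 50(m² + 1)
m² + 8m + 7 = 0, so m = −7 or m = −1.
Through (−20/3, 2/3) these give 7x + y = −46 and x + y = −6.

7x + y = −46 and x + y = −6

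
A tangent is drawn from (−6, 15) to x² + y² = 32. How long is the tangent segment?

√229

The centre is (0, 0) and r = 4√2. The square of the distance from P to the centre is 36 + 225 = 261.
Power of the point: PT² = |PO|² − r² = 229, so PT = √229.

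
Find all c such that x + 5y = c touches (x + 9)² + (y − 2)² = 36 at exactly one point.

Tangency holds when the distance from the centre (−9, 2) to the line equals the radius 6:
|1·(−9) + 5·2 − c| / √26 = 6
|c − (1)| = 6√26.

c = 1 ± 6√26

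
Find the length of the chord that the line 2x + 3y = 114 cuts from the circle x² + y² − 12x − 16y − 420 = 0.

4√13

From the line, y = (114 − 2x)/3. Substituting:
13x² − 468x + 3744 = 0  ⟹  x² − 36x + 288 = 0
x = 24 or x = 12, giving (24, 22) and (12, 30).
Chord length = distance between (24, 22) and (12, 30) = √208 = 4√13.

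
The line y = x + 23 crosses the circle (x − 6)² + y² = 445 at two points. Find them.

Substitute y = x + 23:
2x² + 34x + 120 = 0  ⟹  x² + 17x + 60 = 0
x = −5 or x = −12, giving (−5, 18) and (−12, 11).

(−12, 11) and (−5, 18)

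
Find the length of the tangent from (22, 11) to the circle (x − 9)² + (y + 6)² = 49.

√409

With centre O = (9, −6), |OP|² = 458 and r² = 49.
The tangent meets the radius at right angles, so tangent² = |PO|² − r² = 458 − 49 = 409.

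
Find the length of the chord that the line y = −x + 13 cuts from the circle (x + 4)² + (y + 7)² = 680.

28√2

The distance from (−4, −7) to the line is 24/√2, and r² = 680.
Chord = 2√(r² − d²) = 2·√(392) = 28√2.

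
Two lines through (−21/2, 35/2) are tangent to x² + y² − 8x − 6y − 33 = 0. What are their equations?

Let a tangent through (−21/2, 35/2) have slope m. Its distance from (4, 3) must equal √58:
[m·(29/2) − (−29/2)]² = 58(m² + 1)
21m² + 58m + 21 = 0, so m = −7/3 or m = −3/7.
With m = −7/3: 7x + 3y = −21. With m = −3/7: 3x + 7y = 91.

7x + 3y = −21 and 3x + 7y = 91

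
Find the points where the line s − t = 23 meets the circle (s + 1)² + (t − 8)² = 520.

From the line, t = s − 23. Substituting:
2s² − 60s + 442 = 0  ⟹  s² − 30s + 221 = 0
s = 17 or s = 13, giving (17, −6) and (13, −10).

(13, −10) and (17, −6)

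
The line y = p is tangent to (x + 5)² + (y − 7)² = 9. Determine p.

p = 4 or p = 10

Tangency holds when the distance from the centre (−5, 7) to the line equals the radius 3:
|0·(−5) + 1·7 − p| / √1 = 3
|p − (7)| = 3, so p = 10 or p = 4.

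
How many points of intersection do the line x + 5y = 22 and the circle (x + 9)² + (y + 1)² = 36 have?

d² = (1·(−9) + 5·(−1) − (22))²/26 = 648/13; r² = 36.
Since d² > r², the line lies outside the circle.

0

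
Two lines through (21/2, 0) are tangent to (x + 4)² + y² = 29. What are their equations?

A line y − (0) = m(x − (21/2)) is tangent when its distance from (−4, 0) is √29:
[m·(−29/2) − (0)]² = 29(m² + 1)
25m² − 4 = 0, so m = 2/5 or m = −2/5.
With m = 2/5: 2x − 5y = 21. With m = −2/5: 2x + 5y = 21.

2x − 5y = 21 and 2x + 5y = 21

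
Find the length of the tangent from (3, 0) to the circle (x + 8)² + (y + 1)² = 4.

Centre (−8, −1), r² = 4. |PO|² = (11)² + (1)² = 122.
By the tangent–radius right angle, tangent length = √(|PO|² − r²) = √118.

√118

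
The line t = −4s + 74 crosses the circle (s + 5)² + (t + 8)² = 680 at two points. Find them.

Substitute t = −4s + 74:
17s² − 646s + 6069 = 0  ⟹  s² − 38s + 357 = 0
s = 21 or s = 17, giving (21, −10) and (17, 6).

(17, 6) and (21, −10)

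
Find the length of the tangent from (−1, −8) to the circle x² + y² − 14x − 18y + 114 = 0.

Centre (7, 9), r² = 16. |PO|² = (−8)² + (−17)² = 353.
By the tangent–radius right angle, tangent length = √(|PO|² − r²) = √337.

√337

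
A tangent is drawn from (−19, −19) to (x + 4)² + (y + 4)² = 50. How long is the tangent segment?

20

The centre is (−4, −4) and r = 5√2. The square of the distance from P to the centre is 225 + 225 = 450.
The tangent meets the radius at right angles, so tangent² = |PO|² − r² = 450 − 50 = 400.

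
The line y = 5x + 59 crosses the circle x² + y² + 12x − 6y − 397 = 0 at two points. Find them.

Express y = 5x + 59 and substitute into the circle:
26x² + 572x + 2730 = 0  ⟹  x² + 22x + 105 = 0
x = −7 or x = −15, giving (−7, 24) and (−15, −16).

(−15, −16) and (−7, 24)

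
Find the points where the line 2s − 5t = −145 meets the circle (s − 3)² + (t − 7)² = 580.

(−15, 23) and (5, 31)

Express t = (145 + 2s)/5 and substitute into the circle:
29s² + 290s − 2175 = 0  ⟹  s² + 10s − 75 = 0
s = 5 or s = −15, giving (5, 31) and (−15, 23).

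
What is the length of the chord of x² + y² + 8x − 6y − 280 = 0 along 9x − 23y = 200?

The distance from (−4, 3) to the line is 305/√610, and r² = 305.
Half the chord is √(r² − d²) = √(305/2), so the full chord is √610.

√610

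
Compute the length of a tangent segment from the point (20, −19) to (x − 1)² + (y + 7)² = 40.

With centre O = (1, −7), |OP|² = 505 and r² = 40.
Power of the point: PT² = |PO|² − r² = 465, so PT = √465.

√465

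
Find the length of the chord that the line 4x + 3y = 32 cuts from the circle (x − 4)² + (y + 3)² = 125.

The distance from (4, −3) to the line is 25/√25, and r² = 125.
Half the chord is √(r² − d²) = √(100), so the full chord is 20.

20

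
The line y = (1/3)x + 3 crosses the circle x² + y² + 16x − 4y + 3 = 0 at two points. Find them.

(−15, −2) and (0, 3)

Express y = (9 + x)/3 and substitute into the circle:
10x² + 150x = 0  ⟹  x² + 15x = 0
x = 0 or x = −15, giving (0, 3) and (−15, −2).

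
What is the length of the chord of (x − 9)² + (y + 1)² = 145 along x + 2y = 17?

10√5

Centre (9, −1), r² = 145. Perpendicular distance d from centre to line = |−10| / √5 = 10/√5.
Chord = 2√(r² − d²) = 2·√(125) = 10√5.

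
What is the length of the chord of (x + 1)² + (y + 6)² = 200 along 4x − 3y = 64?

20

From the line, y = (−64 + 4x)/3. Substituting:
25x² − 350x + 325 = 0  ⟹  x² − 14x + 13 = 0
x = 13 or x = 1, giving (13, −4) and (1, −20).
Chord length = distance between (13, −4) and (1, −20) = √400 = 20.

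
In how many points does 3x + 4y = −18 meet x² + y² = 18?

Centre (0, 0), r² = 18. Distance² from centre to line = (18)²/25 = 324/25.
Since d² < r², the line cuts the circle twice.

2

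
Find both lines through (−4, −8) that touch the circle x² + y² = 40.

x − 3y = 20 and 3x + y = −20

A line y − (−8) = m(x − (−4)) is tangent when its distance from (0, 0) is 2√10:
(4m − (8))² = 40(m² + 1)
3m² + 8m − 3 = 0, so m = 1/3 or m = −3.
Through (−4, −8) these give x − 3y = 20 and 3x + y = −20.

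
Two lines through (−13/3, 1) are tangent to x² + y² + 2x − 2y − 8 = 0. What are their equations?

Let a tangent through (−13/3, 1) have slope m. Its distance from (−1, 1) must equal √10:
(10/3m − (0))² = 10(m² + 1)
m² − 9 = 0, so m = −3 or m = 3.
With m = −3: 3x + y = −12. With m = 3: 3x − y = −14.

3x + y = −12 and 3x − y = −14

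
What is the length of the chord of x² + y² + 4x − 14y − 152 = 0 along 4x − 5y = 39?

Centre (−2, 7), r² = 205. Perpendicular distance d from centre to line = |−82| / √41 = 82/√41.
Chord = 2√(r² − d²) = 2·√(41) = 2√41.

2√41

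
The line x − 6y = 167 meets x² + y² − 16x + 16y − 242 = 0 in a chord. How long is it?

2√37

The distance from (8, −8) to the line is 111/√37, and r² = 370.
Chord = 2√(r² − d²) = 2·√(37) = 2√37.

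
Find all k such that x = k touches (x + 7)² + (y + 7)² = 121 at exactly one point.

k = −18 or k = 4

Tangency holds when the distance from the centre (−7, −7) to the line equals the radius 11:
|1·(−7) + 0·(−7) − k| / √1 = 11
|k − (−7)| = 11, so k = 4 or k = −18.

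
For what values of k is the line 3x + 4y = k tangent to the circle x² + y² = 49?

For a tangent, require d(centre, line) = r = 7.
|3·0 + 4·0 − k| / √25 = 7
|k| = 7·5, so k = 35 or k = −35.

k = −35 or k = 35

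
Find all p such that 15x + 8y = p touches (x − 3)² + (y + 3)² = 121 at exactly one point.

The line touches the circle iff its distance from (3, −3) is 11:
|15·3 + 8·(−3) − p| / √289 = 11
|p − (21)| = 11·17, so p = 208 or p = −166.

p = −166 or p = 208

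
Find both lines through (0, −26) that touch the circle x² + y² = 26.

5x + y = −26 and 5x − y = 26

A line y − (−26) = m(x − (0)) is tangent when its distance from (0, 0) is √26:
(0m − (26))² = 26(m² + 1)
m² − 25 = 0, so m = −5 or m = 5.
Through (0, −26) these give 5x + y = −26 and 5x − y = 26.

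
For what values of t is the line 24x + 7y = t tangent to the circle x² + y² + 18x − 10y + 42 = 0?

For a tangent, require d(centre, line) = r = 8.
|24·(−9) + 7·5 − t| / √625 = 8
|t − (−181)| = 8·25, so t = 19 or t = −381.

t = −381 or t = 19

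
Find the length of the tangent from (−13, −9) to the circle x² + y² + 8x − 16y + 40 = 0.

√330

The centre is (−4, 8) and r = 2√10. The square of the distance from P to the centre is 81 + 289 = 370.
Power of the point: PT² = |PO|² − r² = 330, so PT = √330.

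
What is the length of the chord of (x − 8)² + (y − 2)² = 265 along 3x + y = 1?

Substitute y = −3x + 1:
10x² − 10x − 200 = 0  ⟹  x² − x − 20 = 0
x = 5 or x = −4, giving (5, −14) and (−4, 13).
Chord length = distance between (5, −14) and (−4, 13) = √810 = 9√10.

9√10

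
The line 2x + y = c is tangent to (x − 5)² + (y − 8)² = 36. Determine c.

Tangency holds when the distance from the centre (5, 8) to the line equals the radius 6:
|2·5 + 1·8 − c| / √5 = 6
|c − (18)| = 6√5.

c = 18 ± 6√5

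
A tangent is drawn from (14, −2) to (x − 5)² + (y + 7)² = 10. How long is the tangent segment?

4√6

The centre is (5, −7) and r = √10. The square of the distance from P to the centre is 81 + 25 = 106.
Power of the point: PT² = |PO|² − r² = 96, so PT = 4√6.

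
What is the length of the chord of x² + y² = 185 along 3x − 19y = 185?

√370

Express y = (−185 + 3x)/19 and substitute into the circle:
370x² − 1110x − 32560 = 0  ⟹  x² − 3x − 88 = 0
x = 11 or x = −8, giving (11, −8) and (−8, −11).
Chord length = distance between (11, −8) and (−8, −11) = √370 = √370.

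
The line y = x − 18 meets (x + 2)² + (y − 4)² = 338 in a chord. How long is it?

The distance from (−2, 4) to the line is 24/√2, and r² = 338.
Chord = 2√(r² − d²) = 2·√(50) = 10√2.

10√2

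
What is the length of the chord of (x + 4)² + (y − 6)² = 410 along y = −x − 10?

26√2

The distance from (−4, 6) to the line is 12/√2, and r² = 410.
Half the chord is √(r² − d²) = √(338), so the full chord is 26√2.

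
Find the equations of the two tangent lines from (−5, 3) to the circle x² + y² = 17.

x − 4y = −17 and 4x + y = −17

Write the tangent as mx − y + (3 − m·(−5)) = 0 and set its distance from the centre to √17:
[m·(5) − (−3)]² = 17(m² + 1)
4m² + 15m − 4 = 0, so m = 1/4 or m = −4.
Through (−5, 3) these give x − 4y = −17 and 4x + y = −17.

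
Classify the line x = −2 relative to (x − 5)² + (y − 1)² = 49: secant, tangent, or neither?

tangent

Centre (5, 1), r² = 49. Distance² from centre to line = (7)² = 49.
Since d² = r², the line is tangent.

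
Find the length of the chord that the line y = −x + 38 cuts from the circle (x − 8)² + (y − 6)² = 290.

2√2

Substitute y = −x + 38:
2x² − 80x + 798 = 0  ⟹  x² − 40x + 399 = 0
x = 21 or x = 19, giving (21, 17) and (19, 19).
|(21, 17) − (19, 19)| = √((2)² + (−2)²) = 2√2.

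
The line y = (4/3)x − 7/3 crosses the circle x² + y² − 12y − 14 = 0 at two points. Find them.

Substitute y = (−7 + 4x)/3:
25x² − 200x + 175 = 0  ⟹  x² − 8x + 7 = 0
x = 7 or x = 1, giving (7, 7) and (1, −1).

(1, −1) and (7, 7)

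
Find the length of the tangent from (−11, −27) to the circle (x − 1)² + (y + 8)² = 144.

19

With centre O = (1, −8), |OP|² = 505 and r² = 144.
Power of the point: PT² = |PO|² − r² = 361, so PT = 19.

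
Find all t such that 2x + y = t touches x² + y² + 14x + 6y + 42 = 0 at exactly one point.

t = −17 ± 4√5

The line touches the circle iff its distance from (−7, −3) is 4:
|2·(−7) + 1·(−3) − t| / √5 = 4
|t − (−17)| = 4√5.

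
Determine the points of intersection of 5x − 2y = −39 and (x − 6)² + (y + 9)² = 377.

(−13, −13) and (−5, 7)

From the line, y = (39 + 5x)/2. Substituting:
29x² + 522x + 1885 = 0  ⟹  x² + 18x + 65 = 0
x = −5 or x = −13, giving (−5, 7) and (−13, −13).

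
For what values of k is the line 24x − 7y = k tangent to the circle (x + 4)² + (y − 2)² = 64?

For a tangent, require d(centre, line) = r = 8.
|24·(−4) − 7·2 − k| / √625 = 8
|k − (−110)| = 8·25, so k = 90 or k = −310.

k = −310 or k = 90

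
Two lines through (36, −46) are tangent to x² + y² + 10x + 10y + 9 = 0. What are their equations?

5x + 4y = −4 and 4x + 5y = −86

A line y − (−46) = m(x − (36)) is tangent when its distance from (−5, −5) is √41:
(−41m − (41))² = 41(m² + 1)
20m² + 41m + 20 = 0, so m = −5/4 or m = −4/5.
Through (36, −46) these give 5x + 4y = −4 and 4x + 5y = −86.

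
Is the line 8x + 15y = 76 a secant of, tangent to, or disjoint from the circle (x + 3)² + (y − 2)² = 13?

Centre (−3, 2), r² = 13. Distance² from centre to line = (−70)²/289 = 4900/289.
Since d² > r², the line lies outside the circle.

disjoint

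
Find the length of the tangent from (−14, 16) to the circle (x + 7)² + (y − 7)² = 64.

With centre O = (−7, 7), |OP|² = 130 and r² = 64.
By the tangent–radius right angle, tangent length = √(|PO|² − r²) = √66.

√66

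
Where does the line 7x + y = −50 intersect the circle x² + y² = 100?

Express y = −7x − 50 and substitute into the circle:
50x² + 700x + 2400 = 0  ⟹  x² + 14x + 48 = 0
x = −6 or x = −8, giving (−6, −8) and (−8, 6).

(−8, 6) and (−6, −8)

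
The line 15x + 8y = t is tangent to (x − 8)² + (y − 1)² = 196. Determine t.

t = −110 or t = 366

Tangency holds when the distance from the centre (8, 1) to the line equals the radius 14:
|15·8 + 8·1 − t| / √289 = 14
|t − (128)| = 14·17, so t = 366 or t = −110.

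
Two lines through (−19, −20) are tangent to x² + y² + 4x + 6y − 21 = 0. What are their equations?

5x − 3y = −35 and 3x − 5y = 43

Write the tangent as mx − y + (−20 − m·(−19)) = 0 and set its distance from the centre to √34:
[m·(17) − (17)]² = 34(m² + 1)
15m² − 34m + 15 = 0, so m = 5/3 or m = 3/5.
With m = 5/3: 5x − 3y = −35. With m = 3/5: 3x − 5y = 43.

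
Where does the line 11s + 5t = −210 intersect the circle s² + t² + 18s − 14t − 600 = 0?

(−30, 24) and (−10, −20)

From the line, t = (−210 − 11s)/5. Substituting:
146s² + 5840s + 43800 = 0  ⟹  s² + 40s + 300 = 0
s = −10 or s = −30, giving (−10, −20) and (−30, 24).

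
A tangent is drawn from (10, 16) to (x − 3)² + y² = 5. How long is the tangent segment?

10√3

The centre is (3, 0) and r = √5. The square of the distance from P to the centre is 49 + 256 = 305.
By the tangent–radius right angle, tangent length = √(|PO|² − r²) = √300 = 10√3.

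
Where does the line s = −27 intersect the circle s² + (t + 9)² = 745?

The line gives s = −27. Substituting into the circle:
t² + 18t + 65 = 0
t = −5 or t = −13, giving (−27, −5) and (−27, −13).

(−27, −13) and (−27, −5)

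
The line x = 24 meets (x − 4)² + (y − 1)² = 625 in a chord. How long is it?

The distance from (4, 1) to the line is 20, and r² = 625.
Half the chord is √(r² − d²) = √(225), so the full chord is 30.

30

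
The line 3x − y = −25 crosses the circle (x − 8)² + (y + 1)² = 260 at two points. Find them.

(−8, 1) and (−6, 7)

Express y = 3x + 25 and substitute into the circle:
10x² + 140x + 480 = 0  ⟹  x² + 14x + 48 = 0
x = −6 or x = −8, giving (−6, 7) and (−8, 1).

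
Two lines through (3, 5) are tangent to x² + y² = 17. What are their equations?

4x + y = 17 and x − 4y = −17

Let a tangent through (3, 5) have slope m. Its distance from (0, 0) must equal √17:
(−3m − (−5))² = 17(m² + 1)
4m² + 15m − 4 = 0, so m = −4 or m = 1/4.
With m = −4: 4x + y = 17. With m = 1/4: x − 4y = −17.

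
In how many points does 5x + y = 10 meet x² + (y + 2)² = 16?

Centre (0, −2), r² = 16. Distance² from centre to line = (−12)²/26 = 72/13.
Since d² < r², the line cuts the circle twice.

2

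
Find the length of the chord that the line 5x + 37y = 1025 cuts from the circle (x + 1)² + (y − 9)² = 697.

√1394

Centre (−1, 9), r² = 697. Perpendicular distance d from centre to line = |−697| / √1394 = 697/√1394.
Half the chord is √(r² − d²) = √(697/2), so the full chord is √1394.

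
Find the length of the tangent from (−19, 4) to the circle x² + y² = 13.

With centre O = (0, 0), |OP|² = 377 and r² = 13.
The tangent meets the radius at right angles, so tangent² = |PO|² − r² = 377 − 13 = 364.

2√91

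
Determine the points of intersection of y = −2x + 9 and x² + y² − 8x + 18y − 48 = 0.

(3, 3) and (13, −17)

Express y = −2x + 9 and substitute into the circle:
5x² − 80x + 195 = 0  ⟹  x² − 16x + 39 = 0
x = 13 or x = 3, giving (13, −17) and (3, 3).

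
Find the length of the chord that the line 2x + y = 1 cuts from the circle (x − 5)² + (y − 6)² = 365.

Express y = −2x + 1 and substitute into the circle:
5x² + 10x − 315 = 0  ⟹  x² + 2x − 63 = 0
x = 7 or x = −9, giving (7, −13) and (−9, 19).
|(7, −13) − (−9, 19)| = √((16)² + (−32)²) = 16√5.

16√5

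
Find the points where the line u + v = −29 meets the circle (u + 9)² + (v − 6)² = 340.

(−23, −6) and (−21, −8)

From the line, v = −u − 29. Substituting:
2u² + 88u + 966 = 0  ⟹  u² + 44u + 483 = 0
u = −21 or u = −23, giving (−21, −8) and (−23, −6).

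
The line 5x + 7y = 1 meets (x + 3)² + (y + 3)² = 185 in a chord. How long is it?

3√74

Substitute y = (1 − 5x)/7:
74x² + 74x − 8140 = 0  ⟹  x² + x − 110 = 0
x = 10 or x = −11, giving (10, −7) and (−11, 8).
|(10, −7) − (−11, 8)| = √((21)² + (−15)²) = 3√74.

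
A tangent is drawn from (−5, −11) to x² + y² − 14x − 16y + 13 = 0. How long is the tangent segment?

9√5

The centre is (7, 8) and r = 10. The square of the distance from P to the centre is 144 + 361 = 505.
Power of the point: PT² = |PO|² − r² = 405, so PT = 9√5.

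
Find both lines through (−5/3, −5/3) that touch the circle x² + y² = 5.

Let a tangent through (−5/3, −5/3) have slope m. Its distance from (0, 0) must equal √5:
[m·(5/3) − (5/3)]² = 5(m² + 1)
2m² + 5m + 2 = 0, so m = −2 or m = −1/2.
With m = −2: 2x + y = −5. With m = −1/2: x + 2y = −5.

2x + y = −5 and x + 2y = −5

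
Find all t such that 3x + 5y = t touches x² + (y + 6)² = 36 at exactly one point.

For a tangent, require d(centre, line) = r = 6.
|3·0 + 5·(−6) − t| / √34 = 6
|t − (−30)| = 6√34.

t = −30 ± 6√34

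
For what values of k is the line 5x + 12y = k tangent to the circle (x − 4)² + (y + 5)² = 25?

k = −105 or k = 25

Tangency holds when the distance from the centre (4, −5) to the line equals the radius 5:
|5·4 + 12·(−5) − k| / √169 = 5
|k − (−40)| = 5·13, so k = 25 or k = −105.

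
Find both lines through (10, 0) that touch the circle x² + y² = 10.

Write the tangent as mx − y + (0 − m·(10)) = 0 and set its distance from the centre to √10:
[m·(−10) − (0)]² = 10(m² + 1)
9m² − 1 = 0, so m = 1/3 or m = −1/3.
With m = 1/3: x − 3y = 10. With m = −1/3: x + 3y = 10.

x − 3y = 10 and x + 3y = 10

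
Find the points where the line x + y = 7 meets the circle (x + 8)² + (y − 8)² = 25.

(−5, 12) and (−4, 11)

Substitute y = −x + 7:
2x² + 18x + 40 = 0  ⟹  x² + 9x + 20 = 0
x = −4 or x = −5, giving (−4, 11) and (−5, 12).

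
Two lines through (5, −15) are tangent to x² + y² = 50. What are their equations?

Write the tangent as mx − y + (−15 − m·(5)) = 0 and set its distance from the centre to 5√2:
[m·(−5) − (15)]² = 50(m² + 1)
m² − 6m − 7 = 0, so m = 7 or m = −1.
With m = 7: 7x − y = 50. With m = −1: x + y = −10.

7x − y = 50 and x + y = −10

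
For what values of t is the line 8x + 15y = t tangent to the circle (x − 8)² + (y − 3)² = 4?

The line touches the circle iff its distance from (8, 3) is 2:
|8·8 + 15·3 − t| / √289 = 2
|t − (109)| = 2·17, so t = 143 or t = 75.

t = 75 or t = 143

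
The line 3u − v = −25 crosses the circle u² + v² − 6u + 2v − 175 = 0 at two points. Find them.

(−10, −5) and (−5, 10)

From the line, v = 3u + 25. Substituting:
10u² + 150u + 500 = 0  ⟹  u² + 15u + 50 = 0
u = −5 or u = −10, giving (−5, 10) and (−10, −5).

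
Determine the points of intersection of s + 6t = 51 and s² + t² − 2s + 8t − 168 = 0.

From the line, t = (51 − s)/6. Substituting:
37s² − 222s − 999 = 0  ⟹  s² − 6s − 27 = 0
s = 9 or s = −3, giving (9, 7) and (−3, 9).

(−3, 9) and (9, 7)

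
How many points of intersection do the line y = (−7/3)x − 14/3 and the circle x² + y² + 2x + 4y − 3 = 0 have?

2

Substituting the line into the circle gives 58x² + 130x + 1 = 0.
Δ = 16900 − 232 = 16668.
Two real roots: the line is a secant.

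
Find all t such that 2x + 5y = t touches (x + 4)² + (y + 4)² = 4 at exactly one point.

The line touches the circle iff its distance from (−4, −4) is 2:
|2·(−4) + 5·(−4) − t| / √29 = 2
|t − (−28)| = 2√29.

t = −28 ± 2√29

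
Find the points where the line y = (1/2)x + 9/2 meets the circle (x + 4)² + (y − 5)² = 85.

(−11, −1) and (5, 7)

Express y = (9 + x)/2 and substitute into the circle:
5x² + 30x − 275 = 0  ⟹  x² + 6x − 55 = 0
x = 5 or x = −11, giving (5, 7) and (−11, −1).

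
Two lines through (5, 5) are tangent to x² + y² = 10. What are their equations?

Let a tangent through (5, 5) have slope m. Its distance from (0, 0) must equal √10:
[m·(−5) − (−5)]² = 10(m² + 1)
3m² − 10m + 3 = 0, so m = 3 or m = 1/3.
Through (5, 5) these give 3x − y = 10 and x − 3y = −10.

3x − y = 10 and x − 3y = −10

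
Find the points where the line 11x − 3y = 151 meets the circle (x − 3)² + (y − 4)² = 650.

(8, −21) and (20, 23)

Express y = (−151 + 11x)/3 and substitute into the circle:
130x² − 3640x + 20800 = 0  ⟹  x² − 28x + 160 = 0
x = 20 or x = 8, giving (20, 23) and (8, −21).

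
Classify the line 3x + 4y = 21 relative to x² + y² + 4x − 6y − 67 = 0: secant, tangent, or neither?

Substituting the line into the circle gives 25x² + 10x − 1135 = 0.
Δ = 100 − (−113500) = 113600.
Two real roots: the line is a secant.

secant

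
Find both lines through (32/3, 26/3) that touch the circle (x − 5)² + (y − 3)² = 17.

x − 4y = −24 and 4x − y = 34

A line y − (26/3) = m(x − (32/3)) is tangent when its distance from (5, 3) is √17:
[m·(−17/3) − (−17/3)]² = 17(m² + 1)
4m² − 17m + 4 = 0, so m = 1/4 or m = 4.
With m = 1/4: x − 4y = −24. With m = 4: 4x − y = 34.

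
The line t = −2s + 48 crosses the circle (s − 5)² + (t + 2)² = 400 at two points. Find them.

(17, 14) and (25, −2)

Substitute t = −2s + 48:
5s² − 210s + 2125 = 0  ⟹  s² − 42s + 425 = 0
s = 25 or s = 17, giving (25, −2) and (17, 14).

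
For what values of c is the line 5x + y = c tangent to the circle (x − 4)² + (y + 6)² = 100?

For a tangent, require d(centre, line) = r = 10.
|5·4 + 1·(−6) − c| / √26 = 10
|c − (14)| = 10√26.

c = 14 ± 10√26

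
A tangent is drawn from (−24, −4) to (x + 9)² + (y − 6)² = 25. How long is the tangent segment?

With centre O = (−9, 6), |OP|² = 325 and r² = 25.
By the tangent–radius right angle, tangent length = √(|PO|² − r²) = √300 = 10√3.

10√3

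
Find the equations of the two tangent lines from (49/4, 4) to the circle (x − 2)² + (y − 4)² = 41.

4x + 5y = 69 and 4x − 5y = 29

Write the tangent as mx − y + (4 − m·(49/4)) = 0 and set its distance from the centre to √41:
(−41/4m − (0))² = 41(m² + 1)
25m² − 16 = 0, so m = −4/5 or m = 4/5.
Through (49/4, 4) these give 4x + 5y = 69 and 4x − 5y = 29.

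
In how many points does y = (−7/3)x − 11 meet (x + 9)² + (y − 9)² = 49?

Substituting the line into the circle gives 58x² + 1002x + 3888 = 0.
Discriminant = (1002)² − 4·58·(3888) = 101988 > 0.
Two real roots: the line is a secant.

2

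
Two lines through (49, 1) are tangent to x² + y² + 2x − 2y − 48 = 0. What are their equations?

x + 7y = 56 and x − 7y = 42

Let a tangent through (49, 1) have slope m. Its distance from (−1, 1) must equal 5√2:
(−50m − (0))² = 50(m² + 1)
49m² − 1 = 0, so m = −1/7 or m = 1/7.
With m = −1/7: x + 7y = 56. With m = 1/7: x − 7y = 42.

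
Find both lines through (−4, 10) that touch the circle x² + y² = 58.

7x − 3y = −58 and 3x + 7y = 58

Write the tangent as mx − y + (10 − m·(−4)) = 0 and set its distance from the centre to √58:
[m·(4) − (−10)]² = 58(m² + 1)
21m² − 40m − 21 = 0, so m = 7/3 or m = −3/7.
With m = 7/3: 7x − 3y = −58. With m = −3/7: 3x + 7y = 58.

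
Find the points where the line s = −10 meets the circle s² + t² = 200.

(−10, −10) and (−10, 10)

The line gives s = −10. Substituting into the circle:
t² − 100 = 0
t = 10 or t = −10, giving (−10, 10) and (−10, −10).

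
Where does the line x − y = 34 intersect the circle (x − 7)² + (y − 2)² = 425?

(20, −14) and (23, −11)

Express y = x − 34 and substitute into the circle:
2x² − 86x + 920 = 0  ⟹  x² − 43x + 460 = 0
x = 23 or x = 20, giving (23, −11) and (20, −14).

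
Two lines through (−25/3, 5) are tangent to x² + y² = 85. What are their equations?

9x − 2y = −85 and 6x − 7y = −85

Let a tangent through (−25/3, 5) have slope m. Its distance from (0, 0) must equal √85:
(25/3m − (−5))² = 85(m² + 1)
14m² − 75m + 54 = 0, so m = 9/2 or m = 6/7.
Through (−25/3, 5) these give 9x − 2y = −85 and 6x − 7y = −85.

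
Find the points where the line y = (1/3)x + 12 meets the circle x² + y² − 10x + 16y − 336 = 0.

(−3, 11) and (0, 12)

From the line, y = (36 + x)/3. Substituting:
10x² + 30x = 0  ⟹  x² + 3x = 0
x = 0 or x = −3, giving (0, 12) and (−3, 11).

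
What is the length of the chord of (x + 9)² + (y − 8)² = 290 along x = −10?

The line gives x = −10. Substituting into the circle:
y² − 16y − 225 = 0
y = 25 or y = −9, giving (−10, 25) and (−10, −9).
Chord length = distance between (−10, 25) and (−10, −9) = √1156 = 34.

34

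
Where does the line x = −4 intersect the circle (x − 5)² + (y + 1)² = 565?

(−4, −23) and (−4, 21)

The line gives x = −4. Substituting into the circle:
y² + 2y − 483 = 0
y = 21 or y = −23, giving (−4, 21) and (−4, −23).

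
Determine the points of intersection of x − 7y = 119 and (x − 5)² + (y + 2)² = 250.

(0, −17) and (14, −15)

Substitute y = (−119 + x)/7:
50x² − 700x = 0  ⟹  x² − 14x = 0
x = 14 or x = 0, giving (14, −15) and (0, −17).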